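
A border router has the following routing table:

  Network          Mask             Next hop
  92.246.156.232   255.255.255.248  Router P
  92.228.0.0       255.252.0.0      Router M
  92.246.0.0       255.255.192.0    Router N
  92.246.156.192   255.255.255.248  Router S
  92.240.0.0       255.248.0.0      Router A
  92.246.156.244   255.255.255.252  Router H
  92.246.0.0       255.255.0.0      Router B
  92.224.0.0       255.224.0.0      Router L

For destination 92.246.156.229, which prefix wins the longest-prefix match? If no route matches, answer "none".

Entries matching 92.246.156.229:
  92.224.0.0/11 (92.224.0.0 - 92.255.255.255)
  92.240.0.0/13 (92.240.0.0 - 92.247.255.255)
  92.246.0.0/16 (92.246.0.0 - 92.246.255.255)
Most specific is 92.246.0.0/16.

92.246.0.0/16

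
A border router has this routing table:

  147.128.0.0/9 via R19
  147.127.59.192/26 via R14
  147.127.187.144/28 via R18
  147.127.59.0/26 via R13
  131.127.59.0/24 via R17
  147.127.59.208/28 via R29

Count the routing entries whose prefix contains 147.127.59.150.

No listed prefix contains 147.127.59.150.
Total matching entries: 0.

0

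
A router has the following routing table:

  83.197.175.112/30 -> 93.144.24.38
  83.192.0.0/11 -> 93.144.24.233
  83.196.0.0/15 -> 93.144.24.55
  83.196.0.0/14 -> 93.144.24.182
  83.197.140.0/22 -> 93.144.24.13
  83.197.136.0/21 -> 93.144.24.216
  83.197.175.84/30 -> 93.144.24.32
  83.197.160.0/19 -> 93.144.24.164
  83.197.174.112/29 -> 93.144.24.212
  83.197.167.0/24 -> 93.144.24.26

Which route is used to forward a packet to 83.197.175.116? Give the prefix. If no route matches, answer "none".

Entries matching 83.197.175.116:
  83.192.0.0/11 (83.192.0.0 - 83.223.255.255)
  83.196.0.0/14 (83.196.0.0 - 83.199.255.255)
  83.196.0.0/15 (83.196.0.0 - 83.197.255.255)
  83.197.160.0/19 (83.197.160.0 - 83.197.191.255)
Most specific is 83.197.160.0/19.

83.197.160.0/19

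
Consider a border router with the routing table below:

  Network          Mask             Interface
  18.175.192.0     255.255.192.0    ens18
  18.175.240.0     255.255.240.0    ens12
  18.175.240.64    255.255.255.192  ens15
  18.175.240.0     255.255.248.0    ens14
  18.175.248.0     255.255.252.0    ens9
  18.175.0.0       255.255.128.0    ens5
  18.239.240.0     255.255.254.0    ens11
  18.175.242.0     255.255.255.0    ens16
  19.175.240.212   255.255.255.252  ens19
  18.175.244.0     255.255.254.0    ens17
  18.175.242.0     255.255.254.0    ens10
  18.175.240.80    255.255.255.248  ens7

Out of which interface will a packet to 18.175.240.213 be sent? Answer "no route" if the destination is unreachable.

Routes whose prefix contains 18.175.240.213:
  18.175.192.0/18 (18.175.192.0 - 18.175.255.255) -> ens18
  18.175.240.0/20 (18.175.240.0 - 18.175.255.255) -> ens12
  18.175.240.0/21 (18.175.240.0 - 18.175.247.255) -> ens14
More-specific entries that do NOT match:
  19.175.240.212/30 (19.175.240.212 - 19.175.240.215) does not contain 18.175.240.213
  18.175.240.80/29 (18.175.240.80 - 18.175.240.87) does not contain 18.175.240.213
  18.175.240.64/26 (18.175.240.64 - 18.175.240.127) does not contain 18.175.240.213
  18.175.242.0/24 (18.175.242.0 - 18.175.242.255) does not contain 18.175.240.213
  18.239.240.0/23 (18.239.240.0 - 18.239.241.255) does not contain 18.175.240.213
  18.175.244.0/23 (18.175.244.0 - 18.175.245.255) does not contain 18.175.240.213
  18.175.242.0/23 (18.175.242.0 - 18.175.243.255) does not contain 18.175.240.213
  18.175.248.0/22 (18.175.248.0 - 18.175.251.255) does not contain 18.175.240.213
Longest matching prefix is /21 -> interface ens14.

ens14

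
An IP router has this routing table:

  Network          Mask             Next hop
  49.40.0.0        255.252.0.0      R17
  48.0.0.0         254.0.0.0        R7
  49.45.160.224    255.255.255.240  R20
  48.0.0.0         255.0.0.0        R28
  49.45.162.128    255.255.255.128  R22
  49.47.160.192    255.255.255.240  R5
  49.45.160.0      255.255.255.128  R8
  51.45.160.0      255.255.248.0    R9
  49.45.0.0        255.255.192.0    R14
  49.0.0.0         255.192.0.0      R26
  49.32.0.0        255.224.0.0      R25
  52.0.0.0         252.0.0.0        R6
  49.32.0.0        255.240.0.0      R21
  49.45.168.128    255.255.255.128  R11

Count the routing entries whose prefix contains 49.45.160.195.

4

Prefixes containing 49.45.160.195:
  48.0.0.0/7 (48.0.0.0 - 49.255.255.255)
  49.0.0.0/10 (49.0.0.0 - 49.63.255.255)
  49.32.0.0/11 (49.32.0.0 - 49.63.255.255)
  49.32.0.0/12 (49.32.0.0 - 49.47.255.255)
Total matching entries: 4.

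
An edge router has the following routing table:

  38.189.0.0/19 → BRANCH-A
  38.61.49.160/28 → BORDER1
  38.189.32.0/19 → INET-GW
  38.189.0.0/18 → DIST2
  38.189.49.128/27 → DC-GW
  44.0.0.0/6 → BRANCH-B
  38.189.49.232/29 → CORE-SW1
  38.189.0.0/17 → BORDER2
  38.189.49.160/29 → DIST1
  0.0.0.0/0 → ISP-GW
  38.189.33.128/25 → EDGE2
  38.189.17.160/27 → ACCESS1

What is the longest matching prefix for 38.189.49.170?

38.189.32.0/19

Entries matching 38.189.49.170:
  0.0.0.0/0 (default, matches everything)
  38.189.0.0/17 (38.189.0.0 - 38.189.127.255)
  38.189.0.0/18 (38.189.0.0 - 38.189.63.255)
  38.189.32.0/19 (38.189.32.0 - 38.189.63.255)
Most specific is 38.189.32.0/19.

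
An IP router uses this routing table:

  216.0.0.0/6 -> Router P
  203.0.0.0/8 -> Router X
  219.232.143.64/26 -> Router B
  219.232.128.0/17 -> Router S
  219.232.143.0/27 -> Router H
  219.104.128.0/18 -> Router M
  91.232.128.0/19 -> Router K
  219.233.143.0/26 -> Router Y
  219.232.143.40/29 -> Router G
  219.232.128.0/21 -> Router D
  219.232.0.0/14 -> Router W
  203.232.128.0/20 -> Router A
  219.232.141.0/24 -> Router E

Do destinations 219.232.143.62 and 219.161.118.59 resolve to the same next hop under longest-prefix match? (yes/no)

no

219.232.143.62: longest match 219.232.128.0/17 -> Router S
219.161.118.59: longest match 216.0.0.0/6 -> Router P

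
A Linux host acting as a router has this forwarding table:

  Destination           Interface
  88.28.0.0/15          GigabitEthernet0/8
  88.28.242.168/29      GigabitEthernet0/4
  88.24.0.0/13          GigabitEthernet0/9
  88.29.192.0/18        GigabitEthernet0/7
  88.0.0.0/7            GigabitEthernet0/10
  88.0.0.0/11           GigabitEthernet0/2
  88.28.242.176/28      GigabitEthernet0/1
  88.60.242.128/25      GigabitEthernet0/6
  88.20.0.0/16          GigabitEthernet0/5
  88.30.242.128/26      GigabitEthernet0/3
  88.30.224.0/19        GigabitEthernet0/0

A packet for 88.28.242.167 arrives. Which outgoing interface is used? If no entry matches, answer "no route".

Routes whose prefix contains 88.28.242.167:
  88.0.0.0/7 (88.0.0.0 - 89.255.255.255) -> GigabitEthernet0/10
  88.0.0.0/11 (88.0.0.0 - 88.31.255.255) -> GigabitEthernet0/2
  88.24.0.0/13 (88.24.0.0 - 88.31.255.255) -> GigabitEthernet0/9
  88.28.0.0/15 (88.28.0.0 - 88.29.255.255) -> GigabitEthernet0/8
More-specific entries that do NOT match:
  88.28.242.168/29 (88.28.242.168 - 88.28.242.175) does not contain 88.28.242.167
  88.28.242.176/28 (88.28.242.176 - 88.28.242.191) does not contain 88.28.242.167
  88.30.242.128/26 (88.30.242.128 - 88.30.242.191) does not contain 88.28.242.167
  88.60.242.128/25 (88.60.242.128 - 88.60.242.255) does not contain 88.28.242.167
  88.30.224.0/19 (88.30.224.0 - 88.30.255.255) does not contain 88.28.242.167
  88.29.192.0/18 (88.29.192.0 - 88.29.255.255) does not contain 88.28.242.167
  88.20.0.0/16 (88.20.0.0 - 88.20.255.255) does not contain 88.28.242.167
Longest matching prefix is /15 -> interface GigabitEthernet0/8.

GigabitEthernet0/8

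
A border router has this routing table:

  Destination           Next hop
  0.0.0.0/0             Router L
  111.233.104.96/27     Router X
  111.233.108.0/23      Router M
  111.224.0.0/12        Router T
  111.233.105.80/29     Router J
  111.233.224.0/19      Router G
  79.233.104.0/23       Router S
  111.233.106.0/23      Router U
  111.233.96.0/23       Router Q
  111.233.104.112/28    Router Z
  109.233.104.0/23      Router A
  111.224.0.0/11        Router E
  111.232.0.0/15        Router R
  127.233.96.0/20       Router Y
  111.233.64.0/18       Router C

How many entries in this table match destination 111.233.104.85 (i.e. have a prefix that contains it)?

Prefixes containing 111.233.104.85:
  0.0.0.0/0 (default, matches everything)
  111.224.0.0/11 (111.224.0.0 - 111.255.255.255)
  111.224.0.0/12 (111.224.0.0 - 111.239.255.255)
  111.232.0.0/15 (111.232.0.0 - 111.233.255.255)
  111.233.64.0/18 (111.233.64.0 - 111.233.127.255)
Total matching entries: 5.

5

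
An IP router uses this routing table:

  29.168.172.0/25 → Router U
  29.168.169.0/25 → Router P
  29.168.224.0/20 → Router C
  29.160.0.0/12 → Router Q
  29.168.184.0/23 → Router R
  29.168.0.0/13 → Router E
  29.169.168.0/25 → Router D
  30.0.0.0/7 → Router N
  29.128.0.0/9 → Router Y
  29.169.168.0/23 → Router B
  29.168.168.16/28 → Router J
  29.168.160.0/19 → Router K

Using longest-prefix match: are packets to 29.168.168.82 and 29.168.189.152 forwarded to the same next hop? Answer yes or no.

29.168.168.82: longest match 29.168.160.0/19 -> Router K
29.168.189.152: longest match 29.168.160.0/19 -> Router K

yes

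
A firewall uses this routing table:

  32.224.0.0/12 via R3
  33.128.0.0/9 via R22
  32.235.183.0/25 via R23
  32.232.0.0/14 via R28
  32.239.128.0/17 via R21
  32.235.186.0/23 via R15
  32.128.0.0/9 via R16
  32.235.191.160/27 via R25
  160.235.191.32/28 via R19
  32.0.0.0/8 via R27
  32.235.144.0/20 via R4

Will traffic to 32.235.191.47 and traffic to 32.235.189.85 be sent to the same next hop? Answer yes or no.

yes

32.235.191.47: longest match 32.232.0.0/14 -> R28
32.235.189.85: longest match 32.232.0.0/14 -> R28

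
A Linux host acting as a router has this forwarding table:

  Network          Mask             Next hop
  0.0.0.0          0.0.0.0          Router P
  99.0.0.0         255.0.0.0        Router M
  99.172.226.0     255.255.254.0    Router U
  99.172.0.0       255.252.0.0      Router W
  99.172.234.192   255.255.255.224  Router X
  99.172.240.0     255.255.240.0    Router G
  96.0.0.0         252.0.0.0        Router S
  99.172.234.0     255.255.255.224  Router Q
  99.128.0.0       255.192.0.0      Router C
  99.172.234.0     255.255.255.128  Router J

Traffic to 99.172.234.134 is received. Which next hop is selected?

Routes whose prefix contains 99.172.234.134:
  0.0.0.0/0 (default, matches everything) -> Router P
  96.0.0.0/6 (96.0.0.0 - 99.255.255.255) -> Router S
  99.0.0.0/8 (99.0.0.0 - 99.255.255.255) -> Router M
  99.128.0.0/10 (99.128.0.0 - 99.191.255.255) -> Router C
  99.172.0.0/14 (99.172.0.0 - 99.175.255.255) -> Router W
More-specific entries that do NOT match:
  99.172.234.192/27 (99.172.234.192 - 99.172.234.223) does not contain 99.172.234.134
  99.172.234.0/27 (99.172.234.0 - 99.172.234.31) does not contain 99.172.234.134
  99.172.234.0/25 (99.172.234.0 - 99.172.234.127) does not contain 99.172.234.134
  99.172.226.0/23 (99.172.226.0 - 99.172.227.255) does not contain 99.172.234.134
  99.172.240.0/20 (99.172.240.0 - 99.172.255.255) does not contain 99.172.234.134
Longest matching prefix is /14 -> next hop Router W.

Router W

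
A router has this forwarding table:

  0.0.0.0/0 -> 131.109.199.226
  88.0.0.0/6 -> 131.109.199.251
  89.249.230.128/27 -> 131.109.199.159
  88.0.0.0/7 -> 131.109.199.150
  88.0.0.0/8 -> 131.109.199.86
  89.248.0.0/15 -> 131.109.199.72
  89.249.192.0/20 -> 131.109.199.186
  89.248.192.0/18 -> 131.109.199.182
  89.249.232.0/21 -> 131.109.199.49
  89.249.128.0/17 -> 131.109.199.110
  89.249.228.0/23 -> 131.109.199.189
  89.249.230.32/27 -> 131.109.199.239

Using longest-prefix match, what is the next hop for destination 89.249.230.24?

Routes whose prefix contains 89.249.230.24:
  0.0.0.0/0 (default, matches everything) -> 131.109.199.226
  88.0.0.0/6 (88.0.0.0 - 91.255.255.255) -> 131.109.199.251
  88.0.0.0/7 (88.0.0.0 - 89.255.255.255) -> 131.109.199.150
  89.248.0.0/15 (89.248.0.0 - 89.249.255.255) -> 131.109.199.72
  89.249.128.0/17 (89.249.128.0 - 89.249.255.255) -> 131.109.199.110
More-specific entries that do NOT match:
  89.249.230.128/27 (89.249.230.128 - 89.249.230.159) does not contain 89.249.230.24
  89.249.230.32/27 (89.249.230.32 - 89.249.230.63) does not contain 89.249.230.24
  89.249.228.0/23 (89.249.228.0 - 89.249.229.255) does not contain 89.249.230.24
  89.249.232.0/21 (89.249.232.0 - 89.249.239.255) does not contain 89.249.230.24
  89.249.192.0/20 (89.249.192.0 - 89.249.207.255) does not contain 89.249.230.24
  89.248.192.0/18 (89.248.192.0 - 89.248.255.255) does not contain 89.249.230.24
Longest matching prefix is /17 -> next hop 131.109.199.110.

131.109.199.110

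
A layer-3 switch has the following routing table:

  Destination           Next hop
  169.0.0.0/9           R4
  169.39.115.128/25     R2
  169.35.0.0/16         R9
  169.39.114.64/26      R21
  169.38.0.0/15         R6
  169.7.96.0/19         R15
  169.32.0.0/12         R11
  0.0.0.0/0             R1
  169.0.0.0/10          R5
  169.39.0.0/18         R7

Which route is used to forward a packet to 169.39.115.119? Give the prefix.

169.38.0.0/15

Entries matching 169.39.115.119:
  0.0.0.0/0 (default, matches everything)
  169.0.0.0/9 (169.0.0.0 - 169.127.255.255)
  169.0.0.0/10 (169.0.0.0 - 169.63.255.255)
  169.32.0.0/12 (169.32.0.0 - 169.47.255.255)
  169.38.0.0/15 (169.38.0.0 - 169.39.255.255)
Most specific is 169.38.0.0/15.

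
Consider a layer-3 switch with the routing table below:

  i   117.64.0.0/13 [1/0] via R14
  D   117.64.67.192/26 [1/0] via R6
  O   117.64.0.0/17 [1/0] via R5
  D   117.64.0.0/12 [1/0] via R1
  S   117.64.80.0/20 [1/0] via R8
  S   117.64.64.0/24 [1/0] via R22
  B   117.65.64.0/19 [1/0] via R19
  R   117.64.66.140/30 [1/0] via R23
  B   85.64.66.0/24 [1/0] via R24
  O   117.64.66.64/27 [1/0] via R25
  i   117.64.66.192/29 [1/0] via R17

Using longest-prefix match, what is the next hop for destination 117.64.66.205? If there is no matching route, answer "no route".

R5

Routes whose prefix contains 117.64.66.205:
  117.64.0.0/12 (117.64.0.0 - 117.79.255.255) -> R1
  117.64.0.0/13 (117.64.0.0 - 117.71.255.255) -> R14
  117.64.0.0/17 (117.64.0.0 - 117.64.127.255) -> R5
More-specific entries that do NOT match:
  117.64.66.140/30 (117.64.66.140 - 117.64.66.143) does not contain 117.64.66.205
  117.64.66.192/29 (117.64.66.192 - 117.64.66.199) does not contain 117.64.66.205
  117.64.66.64/27 (117.64.66.64 - 117.64.66.95) does not contain 117.64.66.205
  117.64.67.192/26 (117.64.67.192 - 117.64.67.255) does not contain 117.64.66.205
  117.64.64.0/24 (117.64.64.0 - 117.64.64.255) does not contain 117.64.66.205
  85.64.66.0/24 (85.64.66.0 - 85.64.66.255) does not contain 117.64.66.205
  117.64.80.0/20 (117.64.80.0 - 117.64.95.255) does not contain 117.64.66.205
  117.65.64.0/19 (117.65.64.0 - 117.65.95.255) does not contain 117.64.66.205
Longest matching prefix is /17 -> next hop R5.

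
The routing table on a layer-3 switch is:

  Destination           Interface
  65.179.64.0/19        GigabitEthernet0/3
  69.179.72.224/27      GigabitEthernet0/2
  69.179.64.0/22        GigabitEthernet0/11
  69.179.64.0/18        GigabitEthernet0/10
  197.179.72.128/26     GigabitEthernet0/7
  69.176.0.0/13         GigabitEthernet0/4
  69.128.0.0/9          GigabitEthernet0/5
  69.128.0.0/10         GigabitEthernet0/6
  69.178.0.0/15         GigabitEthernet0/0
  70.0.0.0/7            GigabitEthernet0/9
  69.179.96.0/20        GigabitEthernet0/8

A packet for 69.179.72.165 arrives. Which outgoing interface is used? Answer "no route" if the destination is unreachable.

Routes whose prefix contains 69.179.72.165:
  69.128.0.0/9 (69.128.0.0 - 69.255.255.255) -> GigabitEthernet0/5
  69.128.0.0/10 (69.128.0.0 - 69.191.255.255) -> GigabitEthernet0/6
  69.176.0.0/13 (69.176.0.0 - 69.183.255.255) -> GigabitEthernet0/4
  69.178.0.0/15 (69.178.0.0 - 69.179.255.255) -> GigabitEthernet0/0
  69.179.64.0/18 (69.179.64.0 - 69.179.127.255) -> GigabitEthernet0/10
More-specific entries that do NOT match:
  69.179.72.224/27 (69.179.72.224 - 69.179.72.255) does not contain 69.179.72.165
  197.179.72.128/26 (197.179.72.128 - 197.179.72.191) does not contain 69.179.72.165
  69.179.64.0/22 (69.179.64.0 - 69.179.67.255) does not contain 69.179.72.165
  69.179.96.0/20 (69.179.96.0 - 69.179.111.255) does not contain 69.179.72.165
  65.179.64.0/19 (65.179.64.0 - 65.179.95.255) does not contain 69.179.72.165
Longest matching prefix is /18 -> interface GigabitEthernet0/10.

GigabitEthernet0/10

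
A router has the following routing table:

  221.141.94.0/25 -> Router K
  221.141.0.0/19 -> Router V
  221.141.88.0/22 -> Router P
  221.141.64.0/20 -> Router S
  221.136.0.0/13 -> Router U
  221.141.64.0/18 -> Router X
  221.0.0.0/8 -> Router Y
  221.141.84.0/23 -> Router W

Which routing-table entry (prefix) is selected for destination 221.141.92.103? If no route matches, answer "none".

Entries matching 221.141.92.103:
  221.0.0.0/8 (221.0.0.0 - 221.255.255.255)
  221.136.0.0/13 (221.136.0.0 - 221.143.255.255)
  221.141.64.0/18 (221.141.64.0 - 221.141.127.255)
Most specific is 221.141.64.0/18.

221.141.64.0/18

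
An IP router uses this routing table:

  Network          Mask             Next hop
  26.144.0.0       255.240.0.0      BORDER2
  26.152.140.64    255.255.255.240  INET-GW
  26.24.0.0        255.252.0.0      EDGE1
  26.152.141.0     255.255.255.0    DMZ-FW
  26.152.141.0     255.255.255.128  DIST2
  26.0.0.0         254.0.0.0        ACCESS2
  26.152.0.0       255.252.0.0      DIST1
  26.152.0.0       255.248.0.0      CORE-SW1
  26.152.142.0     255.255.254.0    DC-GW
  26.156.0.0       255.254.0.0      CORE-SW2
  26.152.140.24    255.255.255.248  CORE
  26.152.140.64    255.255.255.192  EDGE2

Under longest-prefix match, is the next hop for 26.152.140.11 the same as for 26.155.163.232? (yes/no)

yes

26.152.140.11: longest match 26.152.0.0/14 -> DIST1
26.155.163.232: longest match 26.152.0.0/14 -> DIST1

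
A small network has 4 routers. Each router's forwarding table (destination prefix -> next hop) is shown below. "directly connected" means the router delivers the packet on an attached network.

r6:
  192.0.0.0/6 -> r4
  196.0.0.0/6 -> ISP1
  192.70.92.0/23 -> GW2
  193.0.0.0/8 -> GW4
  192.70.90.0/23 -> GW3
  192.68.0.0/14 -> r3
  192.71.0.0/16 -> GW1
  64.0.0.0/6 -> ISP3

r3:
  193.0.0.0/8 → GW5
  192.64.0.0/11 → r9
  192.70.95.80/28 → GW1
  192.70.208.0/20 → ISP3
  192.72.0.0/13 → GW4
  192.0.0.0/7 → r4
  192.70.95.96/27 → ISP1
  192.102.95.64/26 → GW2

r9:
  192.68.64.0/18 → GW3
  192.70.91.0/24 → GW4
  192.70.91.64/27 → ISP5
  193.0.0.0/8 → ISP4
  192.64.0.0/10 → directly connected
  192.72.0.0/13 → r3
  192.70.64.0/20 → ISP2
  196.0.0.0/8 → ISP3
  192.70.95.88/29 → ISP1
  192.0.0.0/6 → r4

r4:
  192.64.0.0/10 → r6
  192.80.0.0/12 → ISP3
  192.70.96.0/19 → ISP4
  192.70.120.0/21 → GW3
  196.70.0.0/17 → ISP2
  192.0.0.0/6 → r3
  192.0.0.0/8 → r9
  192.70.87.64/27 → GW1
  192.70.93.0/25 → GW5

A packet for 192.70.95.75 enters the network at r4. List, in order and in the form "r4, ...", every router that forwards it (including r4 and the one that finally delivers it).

At r4: longest match for 192.70.95.75 is 192.64.0.0/10 -> r6
At r6: longest match for 192.70.95.75 is 192.68.0.0/14 -> r3
At r3: longest match for 192.70.95.75 is 192.64.0.0/11 -> r9
At r9: longest match for 192.70.95.75 is 192.64.0.0/10 -> directly connected

r4, r6, r3, r9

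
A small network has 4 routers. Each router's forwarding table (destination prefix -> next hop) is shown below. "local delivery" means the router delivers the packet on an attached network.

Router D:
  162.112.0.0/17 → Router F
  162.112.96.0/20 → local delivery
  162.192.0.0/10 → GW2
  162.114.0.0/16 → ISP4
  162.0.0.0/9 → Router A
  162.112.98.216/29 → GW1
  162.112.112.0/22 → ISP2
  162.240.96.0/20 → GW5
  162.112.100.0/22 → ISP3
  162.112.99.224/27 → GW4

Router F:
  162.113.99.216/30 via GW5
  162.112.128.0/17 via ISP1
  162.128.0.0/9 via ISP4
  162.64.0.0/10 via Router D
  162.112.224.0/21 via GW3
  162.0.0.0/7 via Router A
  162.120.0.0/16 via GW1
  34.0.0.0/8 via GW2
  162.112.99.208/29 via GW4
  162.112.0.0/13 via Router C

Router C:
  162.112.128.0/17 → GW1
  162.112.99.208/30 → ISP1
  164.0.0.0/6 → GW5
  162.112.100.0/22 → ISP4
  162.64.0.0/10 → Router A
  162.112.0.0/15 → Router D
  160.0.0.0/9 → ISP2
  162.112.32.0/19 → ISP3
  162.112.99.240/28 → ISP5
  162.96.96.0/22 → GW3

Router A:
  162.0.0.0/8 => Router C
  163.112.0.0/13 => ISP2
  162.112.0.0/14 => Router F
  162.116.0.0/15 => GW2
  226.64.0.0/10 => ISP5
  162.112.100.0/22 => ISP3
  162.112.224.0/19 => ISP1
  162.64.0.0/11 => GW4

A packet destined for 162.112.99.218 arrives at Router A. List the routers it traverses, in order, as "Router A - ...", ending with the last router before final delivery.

At Router A: longest match for 162.112.99.218 is 162.112.0.0/14 -> Router F
At Router F: longest match for 162.112.99.218 is 162.112.0.0/13 -> Router C
At Router C: longest match for 162.112.99.218 is 162.112.0.0/15 -> Router D
At Router D: longest match for 162.112.99.218 is 162.112.96.0/20 -> local delivery

Router A - Router F - Router C - Router D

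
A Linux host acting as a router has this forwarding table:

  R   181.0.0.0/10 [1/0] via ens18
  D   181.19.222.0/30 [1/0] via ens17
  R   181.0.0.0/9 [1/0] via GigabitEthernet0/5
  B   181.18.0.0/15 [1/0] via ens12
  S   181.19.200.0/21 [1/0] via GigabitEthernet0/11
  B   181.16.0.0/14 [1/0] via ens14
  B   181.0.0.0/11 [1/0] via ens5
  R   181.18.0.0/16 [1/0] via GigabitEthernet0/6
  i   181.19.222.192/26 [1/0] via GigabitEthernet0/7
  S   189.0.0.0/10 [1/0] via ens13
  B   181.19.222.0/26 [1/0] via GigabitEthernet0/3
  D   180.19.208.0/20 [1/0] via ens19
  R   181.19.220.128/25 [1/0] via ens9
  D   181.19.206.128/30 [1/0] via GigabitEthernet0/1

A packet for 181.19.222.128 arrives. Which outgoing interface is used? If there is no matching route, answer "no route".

ens12

Routes whose prefix contains 181.19.222.128:
  181.0.0.0/9 (181.0.0.0 - 181.127.255.255) -> GigabitEthernet0/5
  181.0.0.0/10 (181.0.0.0 - 181.63.255.255) -> ens18
  181.0.0.0/11 (181.0.0.0 - 181.31.255.255) -> ens5
  181.16.0.0/14 (181.16.0.0 - 181.19.255.255) -> ens14
  181.18.0.0/15 (181.18.0.0 - 181.19.255.255) -> ens12
More-specific entries that do NOT match:
  181.19.222.0/30 (181.19.222.0 - 181.19.222.3) does not contain 181.19.222.128
  181.19.206.128/30 (181.19.206.128 - 181.19.206.131) does not contain 181.19.222.128
  181.19.222.192/26 (181.19.222.192 - 181.19.222.255) does not contain 181.19.222.128
  181.19.222.0/26 (181.19.222.0 - 181.19.222.63) does not contain 181.19.222.128
  181.19.220.128/25 (181.19.220.128 - 181.19.220.255) does not contain 181.19.222.128
  181.19.200.0/21 (181.19.200.0 - 181.19.207.255) does not contain 181.19.222.128
  180.19.208.0/20 (180.19.208.0 - 180.19.223.255) does not contain 181.19.222.128
  181.18.0.0/16 (181.18.0.0 - 181.18.255.255) does not contain 181.19.222.128
Longest matching prefix is /15 -> interface ens12.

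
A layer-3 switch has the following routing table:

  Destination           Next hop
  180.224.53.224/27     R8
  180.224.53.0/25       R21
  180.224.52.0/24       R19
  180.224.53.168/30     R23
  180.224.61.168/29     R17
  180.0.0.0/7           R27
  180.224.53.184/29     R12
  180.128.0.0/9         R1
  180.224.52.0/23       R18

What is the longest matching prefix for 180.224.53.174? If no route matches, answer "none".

Entries matching 180.224.53.174:
  180.0.0.0/7 (180.0.0.0 - 181.255.255.255)
  180.128.0.0/9 (180.128.0.0 - 180.255.255.255)
  180.224.52.0/23 (180.224.52.0 - 180.224.53.255)
Most specific is 180.224.52.0/23.

180.224.52.0/23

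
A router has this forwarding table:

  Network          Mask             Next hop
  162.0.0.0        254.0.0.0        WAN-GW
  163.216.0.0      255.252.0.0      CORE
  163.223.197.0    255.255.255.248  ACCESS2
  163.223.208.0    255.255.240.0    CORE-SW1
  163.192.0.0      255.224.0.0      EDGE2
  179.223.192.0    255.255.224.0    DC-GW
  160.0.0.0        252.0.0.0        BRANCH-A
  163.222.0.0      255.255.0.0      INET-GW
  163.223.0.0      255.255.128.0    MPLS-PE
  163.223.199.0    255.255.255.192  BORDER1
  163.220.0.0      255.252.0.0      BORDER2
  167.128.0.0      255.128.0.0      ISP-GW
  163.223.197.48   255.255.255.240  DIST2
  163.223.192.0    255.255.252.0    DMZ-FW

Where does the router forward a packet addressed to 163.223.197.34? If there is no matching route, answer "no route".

BORDER2

Routes whose prefix contains 163.223.197.34:
  160.0.0.0/6 (160.0.0.0 - 163.255.255.255) -> BRANCH-A
  162.0.0.0/7 (162.0.0.0 - 163.255.255.255) -> WAN-GW
  163.192.0.0/11 (163.192.0.0 - 163.223.255.255) -> EDGE2
  163.220.0.0/14 (163.220.0.0 - 163.223.255.255) -> BORDER2
More-specific entries that do NOT match:
  163.223.197.0/29 (163.223.197.0 - 163.223.197.7) does not contain 163.223.197.34
  163.223.197.48/28 (163.223.197.48 - 163.223.197.63) does not contain 163.223.197.34
  163.223.199.0/26 (163.223.199.0 - 163.223.199.63) does not contain 163.223.197.34
  163.223.192.0/22 (163.223.192.0 - 163.223.195.255) does not contain 163.223.197.34
  163.223.208.0/20 (163.223.208.0 - 163.223.223.255) does not contain 163.223.197.34
  179.223.192.0/19 (179.223.192.0 - 179.223.223.255) does not contain 163.223.197.34
  163.223.0.0/17 (163.223.0.0 - 163.223.127.255) does not contain 163.223.197.34
  163.222.0.0/16 (163.222.0.0 - 163.222.255.255) does not contain 163.223.197.34
Longest matching prefix is /14 -> next hop BORDER2.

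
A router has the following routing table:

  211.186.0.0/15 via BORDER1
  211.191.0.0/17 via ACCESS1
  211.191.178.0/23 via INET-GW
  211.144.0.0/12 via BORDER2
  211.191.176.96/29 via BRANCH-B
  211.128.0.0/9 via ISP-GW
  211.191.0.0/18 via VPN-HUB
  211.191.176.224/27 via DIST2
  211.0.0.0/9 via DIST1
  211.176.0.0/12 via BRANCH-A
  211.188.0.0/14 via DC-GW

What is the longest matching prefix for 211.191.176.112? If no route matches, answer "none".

211.188.0.0/14

Entries matching 211.191.176.112:
  211.128.0.0/9 (211.128.0.0 - 211.255.255.255)
  211.176.0.0/12 (211.176.0.0 - 211.191.255.255)
  211.188.0.0/14 (211.188.0.0 - 211.191.255.255)
Most specific is 211.188.0.0/14.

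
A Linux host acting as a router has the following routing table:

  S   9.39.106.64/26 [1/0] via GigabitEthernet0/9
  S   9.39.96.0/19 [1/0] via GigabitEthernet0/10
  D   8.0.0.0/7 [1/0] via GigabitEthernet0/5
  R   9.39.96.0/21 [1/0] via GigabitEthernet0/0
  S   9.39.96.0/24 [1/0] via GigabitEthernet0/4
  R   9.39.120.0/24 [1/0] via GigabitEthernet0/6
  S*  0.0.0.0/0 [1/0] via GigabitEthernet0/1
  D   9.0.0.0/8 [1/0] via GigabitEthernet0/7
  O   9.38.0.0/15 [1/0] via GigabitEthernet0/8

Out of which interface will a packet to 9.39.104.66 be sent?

GigabitEthernet0/10

Routes whose prefix contains 9.39.104.66:
  0.0.0.0/0 (default, matches everything) -> GigabitEthernet0/1
  8.0.0.0/7 (8.0.0.0 - 9.255.255.255) -> GigabitEthernet0/5
  9.0.0.0/8 (9.0.0.0 - 9.255.255.255) -> GigabitEthernet0/7
  9.38.0.0/15 (9.38.0.0 - 9.39.255.255) -> GigabitEthernet0/8
  9.39.96.0/19 (9.39.96.0 - 9.39.127.255) -> GigabitEthernet0/10
More-specific entries that do NOT match:
  9.39.106.64/26 (9.39.106.64 - 9.39.106.127) does not contain 9.39.104.66
  9.39.96.0/24 (9.39.96.0 - 9.39.96.255) does not contain 9.39.104.66
  9.39.120.0/24 (9.39.120.0 - 9.39.120.255) does not contain 9.39.104.66
  9.39.96.0/21 (9.39.96.0 - 9.39.103.255) does not contain 9.39.104.66
Longest matching prefix is /19 -> interface GigabitEthernet0/10.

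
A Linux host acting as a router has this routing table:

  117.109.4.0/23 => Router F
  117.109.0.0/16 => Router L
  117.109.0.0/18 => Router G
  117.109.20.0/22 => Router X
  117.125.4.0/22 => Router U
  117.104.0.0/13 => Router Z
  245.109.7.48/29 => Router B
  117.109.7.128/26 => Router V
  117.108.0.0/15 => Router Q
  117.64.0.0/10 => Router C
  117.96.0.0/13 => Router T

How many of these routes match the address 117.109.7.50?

Prefixes containing 117.109.7.50:
  117.64.0.0/10 (117.64.0.0 - 117.127.255.255)
  117.104.0.0/13 (117.104.0.0 - 117.111.255.255)
  117.108.0.0/15 (117.108.0.0 - 117.109.255.255)
  117.109.0.0/16 (117.109.0.0 - 117.109.255.255)
  117.109.0.0/18 (117.109.0.0 - 117.109.63.255)
Total matching entries: 5.

5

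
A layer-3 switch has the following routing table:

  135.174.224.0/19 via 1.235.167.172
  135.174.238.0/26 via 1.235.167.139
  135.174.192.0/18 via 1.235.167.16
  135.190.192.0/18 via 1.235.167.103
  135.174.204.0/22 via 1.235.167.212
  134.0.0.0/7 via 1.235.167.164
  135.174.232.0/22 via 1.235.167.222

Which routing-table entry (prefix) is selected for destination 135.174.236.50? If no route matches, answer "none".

Entries matching 135.174.236.50:
  134.0.0.0/7 (134.0.0.0 - 135.255.255.255)
  135.174.192.0/18 (135.174.192.0 - 135.174.255.255)
  135.174.224.0/19 (135.174.224.0 - 135.174.255.255)
Most specific is 135.174.224.0/19.

135.174.224.0/19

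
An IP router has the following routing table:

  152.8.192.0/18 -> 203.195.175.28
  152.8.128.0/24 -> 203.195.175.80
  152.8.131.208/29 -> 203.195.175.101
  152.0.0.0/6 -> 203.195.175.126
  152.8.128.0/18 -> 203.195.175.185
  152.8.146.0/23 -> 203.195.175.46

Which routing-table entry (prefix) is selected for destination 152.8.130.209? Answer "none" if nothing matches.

152.8.128.0/18

Entries matching 152.8.130.209:
  152.0.0.0/6 (152.0.0.0 - 155.255.255.255)
  152.8.128.0/18 (152.8.128.0 - 152.8.191.255)
Most specific is 152.8.128.0/18.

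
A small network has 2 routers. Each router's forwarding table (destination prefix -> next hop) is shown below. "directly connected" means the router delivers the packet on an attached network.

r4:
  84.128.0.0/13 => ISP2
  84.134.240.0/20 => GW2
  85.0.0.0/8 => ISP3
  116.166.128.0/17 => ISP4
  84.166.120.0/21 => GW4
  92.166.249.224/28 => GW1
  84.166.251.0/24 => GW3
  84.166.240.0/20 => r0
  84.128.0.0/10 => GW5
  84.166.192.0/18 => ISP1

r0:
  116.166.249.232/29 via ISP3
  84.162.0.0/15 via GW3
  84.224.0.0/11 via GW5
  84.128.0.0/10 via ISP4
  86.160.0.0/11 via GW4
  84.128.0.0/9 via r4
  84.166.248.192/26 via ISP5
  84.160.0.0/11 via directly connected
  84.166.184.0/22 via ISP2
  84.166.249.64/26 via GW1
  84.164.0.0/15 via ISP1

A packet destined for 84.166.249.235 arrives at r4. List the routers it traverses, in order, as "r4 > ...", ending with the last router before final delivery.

r4 > r0

At r4: longest match for 84.166.249.235 is 84.166.240.0/20 -> r0
At r0: longest match for 84.166.249.235 is 84.160.0.0/11 -> directly connected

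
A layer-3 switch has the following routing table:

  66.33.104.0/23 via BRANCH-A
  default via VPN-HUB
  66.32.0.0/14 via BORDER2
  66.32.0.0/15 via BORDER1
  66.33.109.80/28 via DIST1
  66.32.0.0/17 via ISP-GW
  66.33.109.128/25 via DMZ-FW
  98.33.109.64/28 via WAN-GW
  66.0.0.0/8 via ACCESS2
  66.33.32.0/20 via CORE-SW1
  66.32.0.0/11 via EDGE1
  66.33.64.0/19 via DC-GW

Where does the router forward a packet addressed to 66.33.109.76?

Routes whose prefix contains 66.33.109.76:
  0.0.0.0/0 (default, matches everything) -> VPN-HUB
  66.0.0.0/8 (66.0.0.0 - 66.255.255.255) -> ACCESS2
  66.32.0.0/11 (66.32.0.0 - 66.63.255.255) -> EDGE1
  66.32.0.0/14 (66.32.0.0 - 66.35.255.255) -> BORDER2
  66.32.0.0/15 (66.32.0.0 - 66.33.255.255) -> BORDER1
More-specific entries that do NOT match:
  66.33.109.80/28 (66.33.109.80 - 66.33.109.95) does not contain 66.33.109.76
  98.33.109.64/28 (98.33.109.64 - 98.33.109.79) does not contain 66.33.109.76
  66.33.109.128/25 (66.33.109.128 - 66.33.109.255) does not contain 66.33.109.76
  66.33.104.0/23 (66.33.104.0 - 66.33.105.255) does not contain 66.33.109.76
  66.33.32.0/20 (66.33.32.0 - 66.33.47.255) does not contain 66.33.109.76
  66.33.64.0/19 (66.33.64.0 - 66.33.95.255) does not contain 66.33.109.76
  66.32.0.0/17 (66.32.0.0 - 66.32.127.255) does not contain 66.33.109.76
Longest matching prefix is /15 -> next hop BORDER1.

BORDER1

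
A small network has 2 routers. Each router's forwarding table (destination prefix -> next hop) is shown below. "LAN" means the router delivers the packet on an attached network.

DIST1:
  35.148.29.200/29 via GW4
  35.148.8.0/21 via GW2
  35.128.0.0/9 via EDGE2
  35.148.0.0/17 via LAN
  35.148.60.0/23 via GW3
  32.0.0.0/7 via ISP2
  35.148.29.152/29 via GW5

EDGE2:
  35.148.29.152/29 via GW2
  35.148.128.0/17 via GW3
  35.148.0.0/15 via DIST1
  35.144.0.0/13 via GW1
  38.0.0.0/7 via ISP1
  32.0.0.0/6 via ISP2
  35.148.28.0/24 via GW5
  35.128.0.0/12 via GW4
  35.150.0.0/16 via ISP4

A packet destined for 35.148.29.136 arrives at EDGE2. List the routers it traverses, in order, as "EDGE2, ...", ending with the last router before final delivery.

At EDGE2: longest match for 35.148.29.136 is 35.148.0.0/15 -> DIST1
At DIST1: longest match for 35.148.29.136 is 35.148.0.0/17 -> LAN

EDGE2, DIST1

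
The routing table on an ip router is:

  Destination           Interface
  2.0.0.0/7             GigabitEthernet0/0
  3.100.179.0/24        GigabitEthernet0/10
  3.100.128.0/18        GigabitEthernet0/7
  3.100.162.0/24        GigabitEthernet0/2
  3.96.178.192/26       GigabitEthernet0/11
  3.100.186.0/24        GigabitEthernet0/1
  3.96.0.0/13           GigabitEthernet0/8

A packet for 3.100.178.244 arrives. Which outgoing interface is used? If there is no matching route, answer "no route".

GigabitEthernet0/7

Routes whose prefix contains 3.100.178.244:
  2.0.0.0/7 (2.0.0.0 - 3.255.255.255) -> GigabitEthernet0/0
  3.96.0.0/13 (3.96.0.0 - 3.103.255.255) -> GigabitEthernet0/8
  3.100.128.0/18 (3.100.128.0 - 3.100.191.255) -> GigabitEthernet0/7
More-specific entries that do NOT match:
  3.96.178.192/26 (3.96.178.192 - 3.96.178.255) does not contain 3.100.178.244
  3.100.179.0/24 (3.100.179.0 - 3.100.179.255) does not contain 3.100.178.244
  3.100.162.0/24 (3.100.162.0 - 3.100.162.255) does not contain 3.100.178.244
  3.100.186.0/24 (3.100.186.0 - 3.100.186.255) does not contain 3.100.178.244
Longest matching prefix is /18 -> interface GigabitEthernet0/7.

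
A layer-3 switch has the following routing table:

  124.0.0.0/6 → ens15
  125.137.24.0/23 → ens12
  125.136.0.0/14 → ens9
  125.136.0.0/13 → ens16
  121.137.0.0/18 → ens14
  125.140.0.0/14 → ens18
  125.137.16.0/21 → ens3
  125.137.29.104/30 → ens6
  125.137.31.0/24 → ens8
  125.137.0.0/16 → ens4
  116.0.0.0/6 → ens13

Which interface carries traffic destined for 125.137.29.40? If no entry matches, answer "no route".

Routes whose prefix contains 125.137.29.40:
  124.0.0.0/6 (124.0.0.0 - 127.255.255.255) -> ens15
  125.136.0.0/13 (125.136.0.0 - 125.143.255.255) -> ens16
  125.136.0.0/14 (125.136.0.0 - 125.139.255.255) -> ens9
  125.137.0.0/16 (125.137.0.0 - 125.137.255.255) -> ens4
More-specific entries that do NOT match:
  125.137.29.104/30 (125.137.29.104 - 125.137.29.107) does not contain 125.137.29.40
  125.137.31.0/24 (125.137.31.0 - 125.137.31.255) does not contain 125.137.29.40
  125.137.24.0/23 (125.137.24.0 - 125.137.25.255) does not contain 125.137.29.40
  125.137.16.0/21 (125.137.16.0 - 125.137.23.255) does not contain 125.137.29.40
  121.137.0.0/18 (121.137.0.0 - 121.137.63.255) does not contain 125.137.29.40
Longest matching prefix is /16 -> interface ens4.

ens4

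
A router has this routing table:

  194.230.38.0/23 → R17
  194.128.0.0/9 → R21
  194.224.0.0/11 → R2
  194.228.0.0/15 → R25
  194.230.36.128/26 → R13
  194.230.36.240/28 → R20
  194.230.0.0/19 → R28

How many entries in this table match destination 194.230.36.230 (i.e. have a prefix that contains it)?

Prefixes containing 194.230.36.230:
  194.128.0.0/9 (194.128.0.0 - 194.255.255.255)
  194.224.0.0/11 (194.224.0.0 - 194.255.255.255)
Total matching entries: 2.

2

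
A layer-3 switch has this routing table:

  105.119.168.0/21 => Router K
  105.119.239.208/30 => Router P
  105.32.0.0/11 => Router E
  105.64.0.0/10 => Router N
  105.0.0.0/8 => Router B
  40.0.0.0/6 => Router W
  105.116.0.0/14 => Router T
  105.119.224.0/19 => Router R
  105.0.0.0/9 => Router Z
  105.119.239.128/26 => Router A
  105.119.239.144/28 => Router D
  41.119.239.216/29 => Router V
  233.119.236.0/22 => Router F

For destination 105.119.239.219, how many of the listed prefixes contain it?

5

Prefixes containing 105.119.239.219:
  105.0.0.0/8 (105.0.0.0 - 105.255.255.255)
  105.0.0.0/9 (105.0.0.0 - 105.127.255.255)
  105.64.0.0/10 (105.64.0.0 - 105.127.255.255)
  105.116.0.0/14 (105.116.0.0 - 105.119.255.255)
  105.119.224.0/19 (105.119.224.0 - 105.119.255.255)
Total matching entries: 5.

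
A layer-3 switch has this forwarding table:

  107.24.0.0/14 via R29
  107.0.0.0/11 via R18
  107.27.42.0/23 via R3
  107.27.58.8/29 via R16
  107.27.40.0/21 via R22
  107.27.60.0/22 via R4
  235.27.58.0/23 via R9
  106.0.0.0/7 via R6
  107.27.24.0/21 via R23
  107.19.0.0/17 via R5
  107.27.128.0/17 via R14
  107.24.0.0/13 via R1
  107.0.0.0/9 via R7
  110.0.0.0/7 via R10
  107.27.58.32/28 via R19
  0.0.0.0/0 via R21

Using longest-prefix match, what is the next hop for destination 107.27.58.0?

R29

Routes whose prefix contains 107.27.58.0:
  0.0.0.0/0 (default, matches everything) -> R21
  106.0.0.0/7 (106.0.0.0 - 107.255.255.255) -> R6
  107.0.0.0/9 (107.0.0.0 - 107.127.255.255) -> R7
  107.0.0.0/11 (107.0.0.0 - 107.31.255.255) -> R18
  107.24.0.0/13 (107.24.0.0 - 107.31.255.255) -> R1
  107.24.0.0/14 (107.24.0.0 - 107.27.255.255) -> R29
More-specific entries that do NOT match:
  107.27.58.8/29 (107.27.58.8 - 107.27.58.15) does not contain 107.27.58.0
  107.27.58.32/28 (107.27.58.32 - 107.27.58.47) does not contain 107.27.58.0
  107.27.42.0/23 (107.27.42.0 - 107.27.43.255) does not contain 107.27.58.0
  235.27.58.0/23 (235.27.58.0 - 235.27.59.255) does not contain 107.27.58.0
  107.27.60.0/22 (107.27.60.0 - 107.27.63.255) does not contain 107.27.58.0
  107.27.40.0/21 (107.27.40.0 - 107.27.47.255) does not contain 107.27.58.0
  107.27.24.0/21 (107.27.24.0 - 107.27.31.255) does not contain 107.27.58.0
  107.19.0.0/17 (107.19.0.0 - 107.19.127.255) does not contain 107.27.58.0
  107.27.128.0/17 (107.27.128.0 - 107.27.255.255) does not contain 107.27.58.0
Longest matching prefix is /14 -> next hop R29.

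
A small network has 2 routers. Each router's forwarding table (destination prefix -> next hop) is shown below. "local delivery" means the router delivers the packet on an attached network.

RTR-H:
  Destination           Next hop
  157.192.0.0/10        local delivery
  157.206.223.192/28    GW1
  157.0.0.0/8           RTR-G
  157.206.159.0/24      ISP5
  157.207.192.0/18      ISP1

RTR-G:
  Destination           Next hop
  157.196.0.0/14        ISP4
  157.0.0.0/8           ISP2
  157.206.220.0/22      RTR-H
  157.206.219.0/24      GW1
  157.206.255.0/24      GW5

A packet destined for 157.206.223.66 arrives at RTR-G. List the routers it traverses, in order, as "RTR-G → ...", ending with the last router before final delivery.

RTR-G → RTR-H

At RTR-G: longest match for 157.206.223.66 is 157.206.220.0/22 -> RTR-H
At RTR-H: longest match for 157.206.223.66 is 157.192.0.0/10 -> local delivery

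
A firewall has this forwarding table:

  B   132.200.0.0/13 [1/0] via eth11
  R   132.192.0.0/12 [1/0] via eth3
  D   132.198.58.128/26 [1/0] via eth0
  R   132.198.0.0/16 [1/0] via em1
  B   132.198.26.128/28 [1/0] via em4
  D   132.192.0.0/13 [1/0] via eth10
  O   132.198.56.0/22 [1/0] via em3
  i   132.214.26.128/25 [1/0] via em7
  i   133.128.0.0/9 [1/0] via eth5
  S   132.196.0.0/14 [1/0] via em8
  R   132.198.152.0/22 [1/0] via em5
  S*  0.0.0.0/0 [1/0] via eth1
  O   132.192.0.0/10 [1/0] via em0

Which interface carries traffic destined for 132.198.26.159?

Routes whose prefix contains 132.198.26.159:
  0.0.0.0/0 (default, matches everything) -> eth1
  132.192.0.0/10 (132.192.0.0 - 132.255.255.255) -> em0
  132.192.0.0/12 (132.192.0.0 - 132.207.255.255) -> eth3
  132.192.0.0/13 (132.192.0.0 - 132.199.255.255) -> eth10
  132.196.0.0/14 (132.196.0.0 - 132.199.255.255) -> em8
  132.198.0.0/16 (132.198.0.0 - 132.198.255.255) -> em1
More-specific entries that do NOT match:
  132.198.26.128/28 (132.198.26.128 - 132.198.26.143) does not contain 132.198.26.159
  132.198.58.128/26 (132.198.58.128 - 132.198.58.191) does not contain 132.198.26.159
  132.214.26.128/25 (132.214.26.128 - 132.214.26.255) does not contain 132.198.26.159
  132.198.56.0/22 (132.198.56.0 - 132.198.59.255) does not contain 132.198.26.159
  132.198.152.0/22 (132.198.152.0 - 132.198.155.255) does not contain 132.198.26.159
Longest matching prefix is /16 -> interface em1.

em1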